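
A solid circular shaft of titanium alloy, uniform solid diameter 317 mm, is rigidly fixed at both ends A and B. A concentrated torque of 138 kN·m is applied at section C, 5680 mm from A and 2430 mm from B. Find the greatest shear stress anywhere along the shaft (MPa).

With uniform GJ and both ends fixed, compatibility θ_AC = θ_CB gives T_A·a = T_B·b, together with T_A + T_B = T₀.
T_A = T₀·b/(a+b) = 138000·2430/8110 = 41350 N·m; T_B = 96650 N·m.
τ in each portion: τ_AC = 6.61×10^6 Pa, τ_CB = 1.55×10^7 Pa; maximum is in CB.
τ_max = T_CB·r/J = 96650·0.159/9.91×10^-4 = 1.545×10^7 Pa.

15.5 MPa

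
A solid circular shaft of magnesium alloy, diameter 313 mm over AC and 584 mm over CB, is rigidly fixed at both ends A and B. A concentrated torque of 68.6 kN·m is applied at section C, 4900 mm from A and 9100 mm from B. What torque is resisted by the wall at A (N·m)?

9120 N·m

Compatibility: T_A·a/J_AC = T_B·b/J_CB with T_A + T_B = T₀.
J_AC = 9.42×10^-4 m⁴, J_CB = 0.0114 m⁴, so T_A = T₀·(J_AC/a)/((J_AC/a)+(J_CB/b)) = 9115 N·m, T_B = 59480 N·m.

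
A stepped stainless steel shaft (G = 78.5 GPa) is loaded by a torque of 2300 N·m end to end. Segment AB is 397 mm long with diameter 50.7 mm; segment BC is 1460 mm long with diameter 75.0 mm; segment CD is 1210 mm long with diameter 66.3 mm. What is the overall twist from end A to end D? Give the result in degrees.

J_AB = π(0.0507)⁴/32 = 6.49×10^-7 m⁴; J_BC = π(0.0750)⁴/32 = 3.11×10^-6 m⁴; J_CD = π(0.0663)⁴/32 = 1.90×10^-6 m⁴.
θ = (T/G)·Σ L_i/J_i = (2300/78.5×10⁹)·(0.397/6.49×10^-7 + 1.46/3.11×10^-6 + 1.21/1.90×10^-6) = 0.05039 rad.

2.89°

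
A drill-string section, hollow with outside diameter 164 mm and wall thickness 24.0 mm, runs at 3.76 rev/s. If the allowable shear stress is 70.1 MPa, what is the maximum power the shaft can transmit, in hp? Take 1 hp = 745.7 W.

J = π(d_o⁴ − d_i⁴)/32 = π(0.164⁴ − 0.116⁴)/32 = 5.324×10^-5 m⁴.
T_max = τ_allow·J/r = 7.01×10^7 × 5.324×10^-5 / 0.0820 = 45520 N·m.
ω = 2π·3.76 = 23.62 rad/s, so P_max = T_max·ω = 1.075×10^6 W.

1440 hp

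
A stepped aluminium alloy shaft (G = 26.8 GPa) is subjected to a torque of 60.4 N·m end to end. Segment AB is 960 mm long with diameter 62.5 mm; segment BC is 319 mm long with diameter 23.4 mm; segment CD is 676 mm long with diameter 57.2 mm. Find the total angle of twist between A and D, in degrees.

J_AB = π(0.0625)⁴/32 = 1.50×10^-6 m⁴; J_BC = π(0.0234)⁴/32 = 2.94×10^-8 m⁴; J_CD = π(0.0572)⁴/32 = 1.05×10^-6 m⁴.
θ = (T/G)·Σ L_i/J_i = (60.40/26.8×10⁹)·(0.960/1.50×10^-6 + 0.319/2.94×10^-8 + 0.676/1.05×10^-6) = 0.02732 rad.

1.57°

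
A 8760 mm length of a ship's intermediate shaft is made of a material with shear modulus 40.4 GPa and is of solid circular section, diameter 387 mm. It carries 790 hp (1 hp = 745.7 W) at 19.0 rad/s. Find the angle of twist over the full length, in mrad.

ω = 19.0 rad/s, so T = P/ω = 790×745.7 / 19.00 = 31010 N·m.
J = πd⁴/32 = π(0.387)⁴/32 = 2.202×10^-3 m⁴.
θ = T·L/(G·J) = 31010 × 8.76 / (40.4×10⁹ × 2.202×10^-3) = 3.053×10^-3 rad.

3.05 mrad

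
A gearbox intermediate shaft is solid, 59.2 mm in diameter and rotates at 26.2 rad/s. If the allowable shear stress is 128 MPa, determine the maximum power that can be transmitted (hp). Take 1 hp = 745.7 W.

J = πd⁴/32 = π(0.0592)⁴/32 = 1.206×10^-6 m⁴.
T_max = τ_allow·J/r = 1.28×10^8 × 1.206×10^-6 / 0.0296 = 5214 N·m.
ω = 26.2 rad/s, so P_max = T_max·ω = 1.366×10^5 W.

183 hp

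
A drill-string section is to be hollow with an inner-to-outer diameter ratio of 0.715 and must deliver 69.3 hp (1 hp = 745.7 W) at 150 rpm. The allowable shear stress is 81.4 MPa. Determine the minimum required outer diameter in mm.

ω = 2π·150/60 = 15.71 rad/s, so T = P/ω = 69.3×745.7 / 15.71 = 3290 N·m.
For a hollow shaft with d_i/d_o = 0.715: τ_max = 16T/(π d_o³ (1−k⁴)), so d_o = [16T/(π τ_allow (1−k⁴))]^(1/3) = [16·3290/(π·8.14×10^7·0.7386)]^(1/3) = 0.06532 m.

65.3 mm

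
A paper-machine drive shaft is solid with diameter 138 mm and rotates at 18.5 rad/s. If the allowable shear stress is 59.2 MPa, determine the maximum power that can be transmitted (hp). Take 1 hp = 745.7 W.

J = πd⁴/32 = π(0.138)⁴/32 = 3.561×10^-5 m⁴.
T_max = τ_allow·J/r = 5.92×10^7 × 3.561×10^-5 / 0.0690 = 30550 N·m.
ω = 18.5 rad/s, so P_max = T_max·ω = 5.651×10^5 W.

758 hp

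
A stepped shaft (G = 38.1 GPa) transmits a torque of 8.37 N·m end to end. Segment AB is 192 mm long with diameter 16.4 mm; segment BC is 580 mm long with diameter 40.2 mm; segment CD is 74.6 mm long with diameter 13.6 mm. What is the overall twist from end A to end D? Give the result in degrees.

J_AB = π(0.0164)⁴/32 = 7.10×10^-9 m⁴; J_BC = π(0.0402)⁴/32 = 2.56×10^-7 m⁴; J_CD = π(0.0136)⁴/32 = 3.36×10^-9 m⁴.
θ = (T/G)·Σ L_i/J_i = (8.370/38.1×10⁹)·(0.192/7.10×10^-9 + 0.580/2.56×10^-7 + 0.0746/3.36×10^-9) = 0.01132 rad.

0.648°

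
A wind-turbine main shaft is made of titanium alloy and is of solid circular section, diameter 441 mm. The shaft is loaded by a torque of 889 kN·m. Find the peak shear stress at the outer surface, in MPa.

52.8 MPa

J = πd⁴/32 = π(0.441)⁴/32 = 3.713×10^-3 m⁴.
τ_max = T·r/J = 889000 × 0.221 / 3.713×10^-3 = 5.279×10^7 Pa.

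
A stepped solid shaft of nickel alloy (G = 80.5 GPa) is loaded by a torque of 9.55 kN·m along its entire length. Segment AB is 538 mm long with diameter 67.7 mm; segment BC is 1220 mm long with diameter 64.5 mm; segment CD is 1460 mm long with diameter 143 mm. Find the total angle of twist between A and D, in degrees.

J_AB = π(0.0677)⁴/32 = 2.06×10^-6 m⁴; J_BC = π(0.0645)⁴/32 = 1.70×10^-6 m⁴; J_CD = π(0.143)⁴/32 = 4.11×10^-5 m⁴.
θ = (T/G)·Σ L_i/J_i = (9550/80.5×10⁹)·(0.538/2.06×10^-6 + 1.22/1.70×10^-6 + 1.46/4.11×10^-5) = 0.1203 rad.

6.90°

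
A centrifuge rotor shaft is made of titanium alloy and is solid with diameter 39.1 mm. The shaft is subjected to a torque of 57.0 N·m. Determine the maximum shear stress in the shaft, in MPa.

J = πd⁴/32 = π(0.0391)⁴/32 = 2.295×10^-7 m⁴.
τ_max = T·r/J = 57.00 × 0.0196 / 2.295×10^-7 = 4.856×10^6 Pa.

4.86 MPa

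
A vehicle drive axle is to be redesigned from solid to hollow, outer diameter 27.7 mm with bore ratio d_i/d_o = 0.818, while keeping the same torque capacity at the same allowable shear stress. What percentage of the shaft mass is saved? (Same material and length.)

50.8 %

Equal τ_max and T ⇒ the solid shaft needs d_s³ = d_o³(1−k⁴), so d_s = 27.7·(1−0.818⁴)^(1/3) = 22.73 mm.
Area ratio A_h/A_s = d_o²(1−k²)/d_s² = (1−k²)/(1−k⁴)^(2/3) = 0.4915.
Mass saving = 1 − 0.4915 = 50.8 %.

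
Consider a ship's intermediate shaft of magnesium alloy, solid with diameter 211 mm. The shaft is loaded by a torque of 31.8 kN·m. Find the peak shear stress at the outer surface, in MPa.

17.2 MPa

J = πd⁴/32 = π(0.211)⁴/32 = 1.946×10^-4 m⁴.
τ_max = T·r/J = 31800 × 0.105 / 1.946×10^-4 = 1.724×10^7 Pa.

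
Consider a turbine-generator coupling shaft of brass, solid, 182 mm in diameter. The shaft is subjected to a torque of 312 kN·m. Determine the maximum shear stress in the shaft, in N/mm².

J = πd⁴/32 = π(0.182)⁴/32 = 1.077×10^-4 m⁴.
τ_max = T·r/J = 312000 × 0.0910 / 1.077×10^-4 = 2.636×10^8 Pa.

264 N/mm²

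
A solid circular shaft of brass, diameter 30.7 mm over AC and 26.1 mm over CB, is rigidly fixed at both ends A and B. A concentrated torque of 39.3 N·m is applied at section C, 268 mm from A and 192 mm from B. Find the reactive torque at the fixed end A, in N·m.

Compatibility: T_A·a/J_AC = T_B·b/J_CB with T_A + T_B = T₀.
J_AC = 8.72×10^-8 m⁴, J_CB = 4.56×10^-8 m⁴, so T_A = T₀·(J_AC/a)/((J_AC/a)+(J_CB/b)) = 22.73 N·m, T_B = 16.57 N·m.

22.7 N·m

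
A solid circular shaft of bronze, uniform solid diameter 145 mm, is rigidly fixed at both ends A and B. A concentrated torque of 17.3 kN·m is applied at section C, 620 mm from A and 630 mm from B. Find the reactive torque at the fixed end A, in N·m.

With uniform GJ and both ends fixed, compatibility θ_AC = θ_CB gives T_A·a = T_B·b, together with T_A + T_B = T₀.
T_A = T₀·b/(a+b) = 17300·630/1250 = 8719 N·m; T_B = 8581 N·m.

8720 N·m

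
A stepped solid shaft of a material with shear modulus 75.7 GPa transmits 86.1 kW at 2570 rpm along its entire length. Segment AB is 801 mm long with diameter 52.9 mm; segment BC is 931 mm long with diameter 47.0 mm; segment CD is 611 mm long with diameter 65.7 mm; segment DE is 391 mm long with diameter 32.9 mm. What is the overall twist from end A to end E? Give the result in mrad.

28.4 mrad

ω = 2π·2570/60 = 269.1 rad/s, so T = P/ω = 86.1×10³ / 269.1 = 319.9 N·m.
J_AB = π(0.0529)⁴/32 = 7.69×10^-7 m⁴; J_BC = π(0.0470)⁴/32 = 4.79×10^-7 m⁴; J_CD = π(0.0657)⁴/32 = 1.83×10^-6 m⁴; J_DE = π(0.0329)⁴/32 = 1.15×10^-7 m⁴.
θ = (T/G)·Σ L_i/J_i = (319.9/75.7×10⁹)·(0.801/7.69×10^-7 + 0.931/4.79×10^-7 + 0.611/1.83×10^-6 + 0.391/1.15×10^-7) = 0.02839 rad.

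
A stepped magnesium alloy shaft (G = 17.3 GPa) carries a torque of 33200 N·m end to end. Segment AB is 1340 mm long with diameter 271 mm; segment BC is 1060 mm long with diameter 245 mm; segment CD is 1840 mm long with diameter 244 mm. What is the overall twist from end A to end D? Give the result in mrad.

20.8 mrad

J_AB = π(0.271)⁴/32 = 5.30×10^-4 m⁴; J_BC = π(0.245)⁴/32 = 3.54×10^-4 m⁴; J_CD = π(0.244)⁴/32 = 3.48×10^-4 m⁴.
θ = (T/G)·Σ L_i/J_i = (33200/17.3×10⁹)·(1.34/5.30×10^-4 + 1.06/3.54×10^-4 + 1.84/3.48×10^-4) = 0.02075 rad.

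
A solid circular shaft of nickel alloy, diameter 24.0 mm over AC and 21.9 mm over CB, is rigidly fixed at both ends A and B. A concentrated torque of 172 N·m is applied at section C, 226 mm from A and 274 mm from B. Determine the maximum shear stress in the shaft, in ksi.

5.85 ksi

Compatibility: T_A·a/J_AC = T_B·b/J_CB with T_A + T_B = T₀.
J_AC = 3.26×10^-8 m⁴, J_CB = 2.26×10^-8 m⁴, so T_A = T₀·(J_AC/a)/((J_AC/a)+(J_CB/b)) = 109.4 N·m, T_B = 62.58 N·m.
τ in each portion: τ_AC = 4.03×10^7 Pa, τ_CB = 3.03×10^7 Pa; maximum is in AC.
τ_max = T_AC·r/J = 109.4·0.0120/3.26×10^-8 = 4.031×10^7 Pa.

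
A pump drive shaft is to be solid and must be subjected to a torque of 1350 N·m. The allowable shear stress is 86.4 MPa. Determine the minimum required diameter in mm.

43.0 mm

For a solid shaft τ_max = 16T/(πd³), so d = (16T/(π τ_allow))^(1/3) = (16·1350/(π·8.64×10^7))^(1/3) = 0.04301 m.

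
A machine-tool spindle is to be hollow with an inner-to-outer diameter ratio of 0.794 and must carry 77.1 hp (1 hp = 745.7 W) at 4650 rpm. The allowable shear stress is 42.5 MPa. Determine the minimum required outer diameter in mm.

28.6 mm

ω = 2π·4650/60 = 486.9 rad/s, so T = P/ω = 77.1×745.7 / 486.9 = 118.1 N·m.
For a hollow shaft with d_i/d_o = 0.794: τ_max = 16T/(π d_o³ (1−k⁴)), so d_o = [16T/(π τ_allow (1−k⁴))]^(1/3) = [16·118.1/(π·4.25×10^7·0.6026)]^(1/3) = 0.02864 m.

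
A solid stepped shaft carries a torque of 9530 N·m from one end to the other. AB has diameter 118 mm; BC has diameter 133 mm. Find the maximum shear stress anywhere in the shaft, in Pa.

2.95e7 Pa

Under the same torque, τ_max = 16T/(πd³) is largest where d is smallest — segment AB (d = 118 mm).
τ_max = 16·9530/(π·(0.118)³) = 2.954×10^7 Pa.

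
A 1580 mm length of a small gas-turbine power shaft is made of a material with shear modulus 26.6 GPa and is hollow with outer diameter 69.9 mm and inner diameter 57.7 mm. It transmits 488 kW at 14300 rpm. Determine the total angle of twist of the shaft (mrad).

15.4 mrad

ω = 2π·14300/60 = 1497 rad/s, so T = P/ω = 488×10³ / 1497 = 325.9 N·m.
J = π(d_o⁴ − d_i⁴)/32 = π(0.0699⁴ − 0.0577⁴)/32 = 1.256×10^-6 m⁴.
θ = T·L/(G·J) = 325.9 × 1.58 / (26.6×10⁹ × 1.256×10^-6) = 0.01542 rad.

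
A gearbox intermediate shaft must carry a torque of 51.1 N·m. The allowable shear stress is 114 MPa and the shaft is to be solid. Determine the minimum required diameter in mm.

For a solid shaft τ_max = 16T/(πd³), so d = (16T/(π τ_allow))^(1/3) = (16·51.10/(π·1.14×10^8))^(1/3) = 0.01317 m.

13.2 mm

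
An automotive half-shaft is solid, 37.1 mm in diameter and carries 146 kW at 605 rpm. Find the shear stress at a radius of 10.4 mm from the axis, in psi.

ω = 2π·605/60 = 63.36 rad/s, so T = P/ω = 146×10³ / 63.36 = 2304 N·m.
J = πd⁴/32 = π(0.0371)⁴/32 = 1.860×10^-7 m⁴.
Shear stress varies linearly with radius: τ = T·r/J = 2304 × 0.0104 / 1.860×10^-7 = 1.289×10^8 Pa.

18700 psi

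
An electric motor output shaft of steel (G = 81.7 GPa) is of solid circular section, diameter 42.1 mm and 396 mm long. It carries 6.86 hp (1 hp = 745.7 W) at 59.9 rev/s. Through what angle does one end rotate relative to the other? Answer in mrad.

0.214 mrad

ω = 2π·59.9 = 376.4 rad/s, so T = P/ω = 6.86×745.7 / 376.4 = 13.59 N·m.
J = πd⁴/32 = π(0.0421)⁴/32 = 3.084×10^-7 m⁴.
θ = T·L/(G·J) = 13.59 × 0.396 / (81.7×10⁹ × 3.084×10^-7) = 2.136×10^-4 rad.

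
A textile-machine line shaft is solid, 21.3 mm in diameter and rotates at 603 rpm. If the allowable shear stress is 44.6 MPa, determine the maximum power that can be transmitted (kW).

5.34 kW

J = πd⁴/32 = π(0.0213)⁴/32 = 2.021×10^-8 m⁴.
T_max = τ_allow·J/r = 4.46×10^7 × 2.021×10^-8 / 0.0106 = 84.63 N·m.
ω = 2π·603/60 = 63.15 rad/s, so P_max = T_max·ω = 5344 W.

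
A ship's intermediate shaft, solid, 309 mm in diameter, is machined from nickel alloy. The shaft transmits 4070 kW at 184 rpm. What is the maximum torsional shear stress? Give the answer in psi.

5290 psi

ω = 2π·184/60 = 19.27 rad/s, so T = P/ω = 4070×10³ / 19.27 = 211200 N·m.
J = πd⁴/32 = π(0.309)⁴/32 = 8.950×10^-4 m⁴.
τ_max = T·r/J = 211200 × 0.154 / 8.950×10^-4 = 3.646×10^7 Pa.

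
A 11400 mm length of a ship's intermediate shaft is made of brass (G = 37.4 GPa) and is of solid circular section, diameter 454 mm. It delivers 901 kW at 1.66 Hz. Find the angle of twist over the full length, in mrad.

ω = 2π·1.66 = 10.43 rad/s, so T = P/ω = 901×10³ / 10.43 = 86380 N·m.
J = πd⁴/32 = π(0.454)⁴/32 = 4.171×10^-3 m⁴.
θ = T·L/(G·J) = 86380 × 11.4 / (37.4×10⁹ × 4.171×10^-3) = 6.313×10^-3 rad.

6.31 mrad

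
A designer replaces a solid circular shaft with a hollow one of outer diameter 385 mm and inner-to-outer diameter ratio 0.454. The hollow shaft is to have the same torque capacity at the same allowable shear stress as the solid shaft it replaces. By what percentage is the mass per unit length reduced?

18.3 %

Equal τ_max and T ⇒ the solid shaft needs d_s³ = d_o³(1−k⁴), so d_s = 385·(1−0.454⁴)^(1/3) = 379.5 mm.
Area ratio A_h/A_s = d_o²(1−k²)/d_s² = (1−k²)/(1−k⁴)^(2/3) = 0.8172.
Mass saving = 1 − 0.8172 = 18.3 %.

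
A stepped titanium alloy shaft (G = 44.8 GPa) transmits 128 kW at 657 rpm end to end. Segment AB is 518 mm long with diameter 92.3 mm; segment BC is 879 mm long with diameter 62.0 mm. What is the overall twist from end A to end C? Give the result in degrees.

1.61°

ω = 2π·657/60 = 68.80 rad/s, so T = P/ω = 128×10³ / 68.80 = 1860 N·m.
J_AB = π(0.0923)⁴/32 = 7.13×10^-6 m⁴; J_BC = π(0.0620)⁴/32 = 1.45×10^-6 m⁴.
θ = (T/G)·Σ L_i/J_i = (1860/44.8×10⁹)·(0.518/7.13×10^-6 + 0.879/1.45×10^-6) = 0.02818 rad.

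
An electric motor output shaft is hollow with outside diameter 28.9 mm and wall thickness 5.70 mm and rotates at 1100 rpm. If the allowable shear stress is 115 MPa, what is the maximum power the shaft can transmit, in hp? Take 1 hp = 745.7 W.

J = π(d_o⁴ − d_i⁴)/32 = π(0.0289⁴ − 0.0175⁴)/32 = 5.928×10^-8 m⁴.
T_max = τ_allow·J/r = 1.15×10^8 × 5.928×10^-8 / 0.0144 = 471.8 N·m.
ω = 2π·1100/60 = 115.2 rad/s, so P_max = T_max·ω = 5.434×10^4 W.

72.9 hp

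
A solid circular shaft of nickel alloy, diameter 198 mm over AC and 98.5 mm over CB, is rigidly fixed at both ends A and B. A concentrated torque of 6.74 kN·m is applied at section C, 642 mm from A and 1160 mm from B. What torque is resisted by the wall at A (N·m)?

Compatibility: T_A·a/J_AC = T_B·b/J_CB with T_A + T_B = T₀.
J_AC = 1.51×10^-4 m⁴, J_CB = 9.24×10^-6 m⁴, so T_A = T₀·(J_AC/a)/((J_AC/a)+(J_CB/b)) = 6519 N·m, T_B = 221.0 N·m.

6520 N·m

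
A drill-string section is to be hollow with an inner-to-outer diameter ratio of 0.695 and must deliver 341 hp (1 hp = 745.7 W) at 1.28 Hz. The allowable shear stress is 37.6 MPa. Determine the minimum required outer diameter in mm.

ω = 2π·1.28 = 8.042 rad/s, so T = P/ω = 341×745.7 / 8.042 = 31620 N·m.
For a hollow shaft with d_i/d_o = 0.695: τ_max = 16T/(π d_o³ (1−k⁴)), so d_o = [16T/(π τ_allow (1−k⁴))]^(1/3) = [16·31620/(π·3.76×10^7·0.7667)]^(1/3) = 0.1774 m.

177 mm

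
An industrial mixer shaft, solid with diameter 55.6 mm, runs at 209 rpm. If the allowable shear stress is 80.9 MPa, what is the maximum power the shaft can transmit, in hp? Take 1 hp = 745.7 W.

80.1 hp

J = πd⁴/32 = π(0.0556)⁴/32 = 9.382×10^-7 m⁴.
T_max = τ_allow·J/r = 8.09×10^7 × 9.382×10^-7 / 0.0278 = 2730 N·m.
ω = 2π·209/60 = 21.89 rad/s, so P_max = T_max·ω = 5.976×10^4 W.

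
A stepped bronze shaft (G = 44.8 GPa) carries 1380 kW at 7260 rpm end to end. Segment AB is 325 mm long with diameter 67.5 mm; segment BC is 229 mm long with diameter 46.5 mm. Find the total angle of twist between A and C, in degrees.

ω = 2π·7260/60 = 760.3 rad/s, so T = P/ω = 1380×10³ / 760.3 = 1815 N·m.
J_AB = π(0.0675)⁴/32 = 2.04×10^-6 m⁴; J_BC = π(0.0465)⁴/32 = 4.59×10^-7 m⁴.
θ = (T/G)·Σ L_i/J_i = (1815/44.8×10⁹)·(0.325/2.04×10^-6 + 0.229/4.59×10^-7) = 0.02668 rad.

1.53°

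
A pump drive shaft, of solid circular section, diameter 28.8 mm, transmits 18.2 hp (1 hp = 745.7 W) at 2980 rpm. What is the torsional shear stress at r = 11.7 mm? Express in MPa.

7.53 MPa

ω = 2π·2980/60 = 312.1 rad/s, so T = P/ω = 18.2×745.7 / 312.1 = 43.49 N·m.
J = πd⁴/32 = π(0.0288)⁴/32 = 6.754×10^-8 m⁴.
Shear stress varies linearly with radius: τ = T·r/J = 43.49 × 0.0117 / 6.754×10^-8 = 7.534×10^6 Pa.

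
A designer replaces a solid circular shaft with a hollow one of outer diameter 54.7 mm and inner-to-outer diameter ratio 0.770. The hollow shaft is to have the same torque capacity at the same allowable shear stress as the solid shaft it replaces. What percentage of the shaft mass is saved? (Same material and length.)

Equal τ_max and T ⇒ the solid shaft needs d_s³ = d_o³(1−k⁴), so d_s = 54.7·(1−0.770⁴)^(1/3) = 47.35 mm.
Area ratio A_h/A_s = d_o²(1−k²)/d_s² = (1−k²)/(1−k⁴)^(2/3) = 0.5434.
Mass saving = 1 − 0.5434 = 45.7 %.

45.7 %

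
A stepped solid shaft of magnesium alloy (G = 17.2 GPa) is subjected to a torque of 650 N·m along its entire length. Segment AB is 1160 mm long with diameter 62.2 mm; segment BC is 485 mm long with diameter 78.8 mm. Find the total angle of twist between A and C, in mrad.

34.7 mrad

J_AB = π(0.0622)⁴/32 = 1.47×10^-6 m⁴; J_BC = π(0.0788)⁴/32 = 3.79×10^-6 m⁴.
θ = (T/G)·Σ L_i/J_i = (650.0/17.2×10⁹)·(1.16/1.47×10^-6 + 0.485/3.79×10^-6) = 0.03467 rad.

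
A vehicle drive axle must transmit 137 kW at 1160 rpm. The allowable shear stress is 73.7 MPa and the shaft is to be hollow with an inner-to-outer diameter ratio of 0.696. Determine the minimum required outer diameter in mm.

46.7 mm

ω = 2π·1160/60 = 121.5 rad/s, so T = P/ω = 137×10³ / 121.5 = 1128 N·m.
For a hollow shaft with d_i/d_o = 0.696: τ_max = 16T/(π d_o³ (1−k⁴)), so d_o = [16T/(π τ_allow (1−k⁴))]^(1/3) = [16·1128/(π·7.37×10^7·0.7653)]^(1/3) = 0.04670 m.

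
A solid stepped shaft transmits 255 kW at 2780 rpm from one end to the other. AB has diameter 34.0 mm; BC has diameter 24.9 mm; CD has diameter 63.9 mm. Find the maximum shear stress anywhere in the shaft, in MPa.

ω = 2π·2780/60 = 291.1 rad/s, so T = P/ω = 255×10³ / 291.1 = 875.9 N·m.
Under the same torque, τ_max = 16T/(πd³) is largest where d is smallest — segment BC (d = 24.9 mm).
τ_max = 16·875.9/(π·(0.0249)³) = 2.890×10^8 Pa.

289 MPa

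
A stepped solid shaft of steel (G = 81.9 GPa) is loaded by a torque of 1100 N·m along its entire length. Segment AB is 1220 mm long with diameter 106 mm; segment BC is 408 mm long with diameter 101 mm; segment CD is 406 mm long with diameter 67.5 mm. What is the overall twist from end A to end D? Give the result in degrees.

0.260°

J_AB = π(0.106)⁴/32 = 1.24×10^-5 m⁴; J_BC = π(0.101)⁴/32 = 1.02×10^-5 m⁴; J_CD = π(0.0675)⁴/32 = 2.04×10^-6 m⁴.
θ = (T/G)·Σ L_i/J_i = (1100/81.9×10⁹)·(1.22/1.24×10^-5 + 0.408/1.02×10^-5 + 0.406/2.04×10^-6) = 4.534×10^-3 rad.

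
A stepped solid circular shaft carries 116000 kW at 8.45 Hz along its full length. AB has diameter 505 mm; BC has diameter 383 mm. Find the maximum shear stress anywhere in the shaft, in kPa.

198000 kPa

ω = 2π·8.45 = 53.09 rad/s, so T = P/ω = 116000×10³ / 53.09 = 2.185e6 N·m.
Under the same torque, τ_max = 16T/(πd³) is largest where d is smallest — segment BC (d = 383 mm).
τ_max = 16·2.185e6/(π·(0.383)³) = 1.981×10^8 Pa.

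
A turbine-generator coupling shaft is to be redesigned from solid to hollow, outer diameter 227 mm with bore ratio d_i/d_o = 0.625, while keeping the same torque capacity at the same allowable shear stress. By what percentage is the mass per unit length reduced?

32.0 %

Equal τ_max and T ⇒ the solid shaft needs d_s³ = d_o³(1−k⁴), so d_s = 227·(1−0.625⁴)^(1/3) = 214.8 mm.
Area ratio A_h/A_s = d_o²(1−k²)/d_s² = (1−k²)/(1−k⁴)^(2/3) = 0.6805.
Mass saving = 1 − 0.6805 = 32.0 %.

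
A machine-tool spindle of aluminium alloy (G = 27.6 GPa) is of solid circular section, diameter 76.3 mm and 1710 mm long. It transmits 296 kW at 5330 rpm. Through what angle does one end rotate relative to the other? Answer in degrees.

0.566°

ω = 2π·5330/60 = 558.2 rad/s, so T = P/ω = 296×10³ / 558.2 = 530.3 N·m.
J = πd⁴/32 = π(0.0763)⁴/32 = 3.327×10^-6 m⁴.
θ = T·L/(G·J) = 530.3 × 1.71 / (27.6×10⁹ × 3.327×10^-6) = 9.875×10^-3 rad.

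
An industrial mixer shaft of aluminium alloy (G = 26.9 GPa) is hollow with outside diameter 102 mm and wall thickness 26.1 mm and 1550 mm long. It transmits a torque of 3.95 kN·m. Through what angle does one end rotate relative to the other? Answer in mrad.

J = π(d_o⁴ − d_i⁴)/32 = π(0.102⁴ − 0.0498⁴)/32 = 1.002×10^-5 m⁴.
θ = T·L/(G·J) = 3950 × 1.55 / (26.9×10⁹ × 1.002×10^-5) = 0.02271 rad.

22.7 mrad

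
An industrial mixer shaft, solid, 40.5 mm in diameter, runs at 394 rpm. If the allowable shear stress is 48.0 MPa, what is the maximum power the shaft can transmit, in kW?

25.8 kW

J = πd⁴/32 = π(0.0405)⁴/32 = 2.641×10^-7 m⁴.
T_max = τ_allow·J/r = 4.80×10^7 × 2.641×10^-7 / 0.0203 = 626.1 N·m.
ω = 2π·394/60 = 41.26 rad/s, so P_max = T_max·ω = 2.583×10^4 W.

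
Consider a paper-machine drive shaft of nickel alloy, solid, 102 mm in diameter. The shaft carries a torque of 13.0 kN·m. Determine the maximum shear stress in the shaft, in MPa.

62.4 MPa

J = πd⁴/32 = π(0.102)⁴/32 = 1.063×10^-5 m⁴.
τ_max = T·r/J = 13000 × 0.0510 / 1.063×10^-5 = 6.239×10^7 Pa.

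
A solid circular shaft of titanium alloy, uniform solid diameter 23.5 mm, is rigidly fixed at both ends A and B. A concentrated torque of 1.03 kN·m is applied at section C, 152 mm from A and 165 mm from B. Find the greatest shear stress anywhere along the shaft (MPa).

With uniform GJ and both ends fixed, compatibility θ_AC = θ_CB gives T_A·a = T_B·b, together with T_A + T_B = T₀.
T_A = T₀·b/(a+b) = 1030·165/317.0 = 536.1 N·m; T_B = 493.9 N·m.
τ in each portion: τ_AC = 2.10×10^8 Pa, τ_CB = 1.94×10^8 Pa; maximum is in AC.
τ_max = T_AC·r/J = 536.1·0.0118/2.99×10^-8 = 2.104×10^8 Pa.

210 MPa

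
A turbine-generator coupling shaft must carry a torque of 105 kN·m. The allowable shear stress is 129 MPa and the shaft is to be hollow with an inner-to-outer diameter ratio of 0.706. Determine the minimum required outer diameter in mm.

177 mm

For a hollow shaft with d_i/d_o = 0.706: τ_max = 16T/(π d_o³ (1−k⁴)), so d_o = [16T/(π τ_allow (1−k⁴))]^(1/3) = [16·105000/(π·1.29×10^8·0.7516)]^(1/3) = 0.1767 m.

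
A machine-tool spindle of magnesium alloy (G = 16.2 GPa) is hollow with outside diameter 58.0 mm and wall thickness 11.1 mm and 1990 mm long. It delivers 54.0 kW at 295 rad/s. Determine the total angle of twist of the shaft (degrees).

ω = 295 rad/s, so T = P/ω = 54.0×10³ / 295.0 = 183.1 N·m.
J = π(d_o⁴ − d_i⁴)/32 = π(0.0580⁴ − 0.0358⁴)/32 = 9.497×10^-7 m⁴.
θ = T·L/(G·J) = 183.1 × 1.99 / (16.2×10⁹ × 9.497×10^-7) = 0.02368 rad.

1.36°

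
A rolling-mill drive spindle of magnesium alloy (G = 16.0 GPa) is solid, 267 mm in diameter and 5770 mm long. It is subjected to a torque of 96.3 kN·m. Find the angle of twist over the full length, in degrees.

3.99°

J = πd⁴/32 = π(0.267)⁴/32 = 4.989×10^-4 m⁴.
θ = T·L/(G·J) = 96300 × 5.77 / (16.0×10⁹ × 4.989×10^-4) = 0.06960 rad.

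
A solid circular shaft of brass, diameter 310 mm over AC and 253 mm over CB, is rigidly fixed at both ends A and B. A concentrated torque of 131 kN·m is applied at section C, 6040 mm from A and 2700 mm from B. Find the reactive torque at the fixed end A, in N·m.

65700 N·m

Compatibility: T_A·a/J_AC = T_B·b/J_CB with T_A + T_B = T₀.
J_AC = 9.07×10^-4 m⁴, J_CB = 4.02×10^-4 m⁴, so T_A = T₀·(J_AC/a)/((J_AC/a)+(J_CB/b)) = 65750 N·m, T_B = 65250 N·m.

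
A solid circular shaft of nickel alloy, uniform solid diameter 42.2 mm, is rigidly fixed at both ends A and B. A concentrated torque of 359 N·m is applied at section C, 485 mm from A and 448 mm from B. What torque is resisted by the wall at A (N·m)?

With uniform GJ and both ends fixed, compatibility θ_AC = θ_CB gives T_A·a = T_B·b, together with T_A + T_B = T₀.
T_A = T₀·b/(a+b) = 359.0·448/933.0 = 172.4 N·m; T_B = 186.6 N·m.

172 N·m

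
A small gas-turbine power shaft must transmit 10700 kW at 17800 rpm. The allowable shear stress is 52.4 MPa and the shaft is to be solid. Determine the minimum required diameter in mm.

82.3 mm

ω = 2π·17800/60 = 1864 rad/s, so T = P/ω = 10700×10³ / 1864 = 5740 N·m.
For a solid shaft τ_max = 16T/(πd³), so d = (16T/(π τ_allow))^(1/3) = (16·5740/(π·5.24×10^7))^(1/3) = 0.08232 m.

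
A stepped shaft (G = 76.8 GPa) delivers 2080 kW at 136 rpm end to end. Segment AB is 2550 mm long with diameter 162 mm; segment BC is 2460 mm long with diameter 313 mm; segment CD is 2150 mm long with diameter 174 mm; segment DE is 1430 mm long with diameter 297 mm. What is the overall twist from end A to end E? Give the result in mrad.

126 mrad

ω = 2π·136/60 = 14.24 rad/s, so T = P/ω = 2080×10³ / 14.24 = 146000 N·m.
J_AB = π(0.162)⁴/32 = 6.76×10^-5 m⁴; J_BC = π(0.313)⁴/32 = 9.42×10^-4 m⁴; J_CD = π(0.174)⁴/32 = 9.00×10^-5 m⁴; J_DE = π(0.297)⁴/32 = 7.64×10^-4 m⁴.
θ = (T/G)·Σ L_i/J_i = (146000/76.8×10⁹)·(2.55/6.76×10^-5 + 2.46/9.42×10^-4 + 2.15/9.00×10^-5 + 1.43/7.64×10^-4) = 0.1257 rad.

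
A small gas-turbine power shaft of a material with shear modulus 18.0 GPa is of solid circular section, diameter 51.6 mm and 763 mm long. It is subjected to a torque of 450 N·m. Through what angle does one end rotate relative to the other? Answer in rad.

0.0274 rad

J = πd⁴/32 = π(0.0516)⁴/32 = 6.960×10^-7 m⁴.
θ = T·L/(G·J) = 450.0 × 0.763 / (18.0×10⁹ × 6.960×10^-7) = 0.02741 rad.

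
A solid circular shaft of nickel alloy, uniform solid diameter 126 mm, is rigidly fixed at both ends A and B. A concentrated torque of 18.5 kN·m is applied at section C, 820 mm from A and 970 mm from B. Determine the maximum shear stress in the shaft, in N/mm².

With uniform GJ and both ends fixed, compatibility θ_AC = θ_CB gives T_A·a = T_B·b, together with T_A + T_B = T₀.
T_A = T₀·b/(a+b) = 18500·970/1790 = 10030 N·m; T_B = 8475 N·m.
τ in each portion: τ_AC = 2.55×10^7 Pa, τ_CB = 2.16×10^7 Pa; maximum is in AC.
τ_max = T_AC·r/J = 10030·0.0630/2.47×10^-5 = 2.552×10^7 Pa.

25.5 N/mm²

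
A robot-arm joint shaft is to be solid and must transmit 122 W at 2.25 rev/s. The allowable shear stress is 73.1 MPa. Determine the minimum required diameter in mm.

ω = 2π·2.25 = 14.14 rad/s, so T = P/ω = 122 / 14.14 = 8.630 N·m.
For a solid shaft τ_max = 16T/(πd³), so d = (16T/(π τ_allow))^(1/3) = (16·8.630/(π·7.31×10^7))^(1/3) = 0.008440 m.

8.44 mm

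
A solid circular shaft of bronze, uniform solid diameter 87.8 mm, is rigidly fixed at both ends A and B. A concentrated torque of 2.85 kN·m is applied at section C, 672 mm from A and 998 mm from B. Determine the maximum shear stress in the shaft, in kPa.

With uniform GJ and both ends fixed, compatibility θ_AC = θ_CB gives T_A·a = T_B·b, together with T_A + T_B = T₀.
T_A = T₀·b/(a+b) = 2850·998/1670 = 1703 N·m; T_B = 1147 N·m.
τ in each portion: τ_AC = 1.28×10^7 Pa, τ_CB = 8.63×10^6 Pa; maximum is in AC.
τ_max = T_AC·r/J = 1703·0.0439/5.83×10^-6 = 1.282×10^7 Pa.

12800 kPa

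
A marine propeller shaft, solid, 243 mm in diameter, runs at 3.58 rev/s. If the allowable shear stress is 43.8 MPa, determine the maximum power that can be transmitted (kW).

2780 kW

J = πd⁴/32 = π(0.243)⁴/32 = 3.423×10^-4 m⁴.
T_max = τ_allow·J/r = 4.38×10^7 × 3.423×10^-4 / 0.121 = 123400 N·m.
ω = 2π·3.58 = 22.49 rad/s, so P_max = T_max·ω = 2.776×10^6 W.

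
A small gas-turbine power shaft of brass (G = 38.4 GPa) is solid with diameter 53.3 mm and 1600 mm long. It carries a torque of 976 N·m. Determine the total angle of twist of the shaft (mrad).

J = πd⁴/32 = π(0.0533)⁴/32 = 7.923×10^-7 m⁴.
θ = T·L/(G·J) = 976.0 × 1.60 / (38.4×10⁹ × 7.923×10^-7) = 0.05133 rad.

51.3 mrad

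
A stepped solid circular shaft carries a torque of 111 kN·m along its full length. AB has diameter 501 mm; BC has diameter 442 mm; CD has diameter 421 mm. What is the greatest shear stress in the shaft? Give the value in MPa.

7.58 MPa

Under the same torque, τ_max = 16T/(πd³) is largest where d is smallest — segment CD (d = 421 mm).
τ_max = 16·111000/(π·(0.421)³) = 7.576×10^6 Pa.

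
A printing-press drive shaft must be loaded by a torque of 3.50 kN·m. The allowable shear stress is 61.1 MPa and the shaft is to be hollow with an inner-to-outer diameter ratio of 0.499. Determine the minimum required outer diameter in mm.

67.8 mm

For a hollow shaft with d_i/d_o = 0.499: τ_max = 16T/(π d_o³ (1−k⁴)), so d_o = [16T/(π τ_allow (1−k⁴))]^(1/3) = [16·3500/(π·6.11×10^7·0.9380)]^(1/3) = 0.06775 m.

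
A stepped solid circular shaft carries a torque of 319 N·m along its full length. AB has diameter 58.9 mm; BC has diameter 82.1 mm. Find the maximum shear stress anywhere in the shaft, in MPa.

Under the same torque, τ_max = 16T/(πd³) is largest where d is smallest — segment AB (d = 58.9 mm).
τ_max = 16·319.0/(π·(0.0589)³) = 7.951×10^6 Pa.

7.95 MPa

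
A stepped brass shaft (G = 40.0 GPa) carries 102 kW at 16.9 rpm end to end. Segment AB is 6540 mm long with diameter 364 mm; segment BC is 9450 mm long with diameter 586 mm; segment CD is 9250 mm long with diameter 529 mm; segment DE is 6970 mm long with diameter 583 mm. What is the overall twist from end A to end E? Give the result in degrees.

0.531°

ω = 2π·16.9/60 = 1.770 rad/s, so T = P/ω = 102×10³ / 1.770 = 57630 N·m.
J_AB = π(0.364)⁴/32 = 1.72×10^-3 m⁴; J_BC = π(0.586)⁴/32 = 0.0116 m⁴; J_CD = π(0.529)⁴/32 = 7.69×10^-3 m⁴; J_DE = π(0.583)⁴/32 = 0.0113 m⁴.
θ = (T/G)·Σ L_i/J_i = (57630/40.0×10⁹)·(6.54/1.72×10^-3 + 9.45/0.0116 + 9.25/7.69×10^-3 + 6.97/0.0113) = 9.263×10^-3 rad.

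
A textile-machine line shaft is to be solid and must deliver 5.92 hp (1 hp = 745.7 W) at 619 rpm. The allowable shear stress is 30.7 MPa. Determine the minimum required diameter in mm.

ω = 2π·619/60 = 64.82 rad/s, so T = P/ω = 5.92×745.7 / 64.82 = 68.10 N·m.
For a solid shaft τ_max = 16T/(πd³), so d = (16T/(π τ_allow))^(1/3) = (16·68.10/(π·3.07×10^7))^(1/3) = 0.02244 m.

22.4 mm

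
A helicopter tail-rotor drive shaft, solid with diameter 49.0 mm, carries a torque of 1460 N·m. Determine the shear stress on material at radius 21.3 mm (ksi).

J = πd⁴/32 = π(0.0490)⁴/32 = 5.660×10^-7 m⁴.
Shear stress varies linearly with radius: τ = T·r/J = 1460 × 0.0213 / 5.660×10^-7 = 5.495×10^7 Pa.

7.97 ksi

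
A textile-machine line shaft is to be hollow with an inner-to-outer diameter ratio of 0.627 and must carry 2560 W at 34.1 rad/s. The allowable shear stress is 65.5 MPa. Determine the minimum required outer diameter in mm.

ω = 34.1 rad/s, so T = P/ω = 2560 / 34.10 = 75.07 N·m.
For a hollow shaft with d_i/d_o = 0.627: τ_max = 16T/(π d_o³ (1−k⁴)), so d_o = [16T/(π τ_allow (1−k⁴))]^(1/3) = [16·75.07/(π·6.55×10^7·0.8454)]^(1/3) = 0.01904 m.

19.0 mm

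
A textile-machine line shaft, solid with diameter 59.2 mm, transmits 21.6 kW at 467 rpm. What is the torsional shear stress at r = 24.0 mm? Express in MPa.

ω = 2π·467/60 = 48.90 rad/s, so T = P/ω = 21.6×10³ / 48.90 = 441.7 N·m.
J = πd⁴/32 = π(0.0592)⁴/32 = 1.206×10^-6 m⁴.
Shear stress varies linearly with radius: τ = T·r/J = 441.7 × 0.0240 / 1.206×10^-6 = 8.791×10^6 Pa.

8.79 MPa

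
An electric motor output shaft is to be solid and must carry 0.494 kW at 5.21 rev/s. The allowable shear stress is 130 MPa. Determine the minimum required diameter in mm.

ω = 2π·5.21 = 32.74 rad/s, so T = P/ω = 0.494×10³ / 32.74 = 15.09 N·m.
For a solid shaft τ_max = 16T/(πd³), so d = (16T/(π τ_allow))^(1/3) = (16·15.09/(π·1.30×10^8))^(1/3) = 0.008393 m.

8.39 mm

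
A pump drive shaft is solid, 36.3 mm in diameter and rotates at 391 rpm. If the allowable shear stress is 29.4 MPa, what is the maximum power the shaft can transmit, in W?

J = πd⁴/32 = π(0.0363)⁴/32 = 1.705×10^-7 m⁴.
T_max = τ_allow·J/r = 2.94×10^7 × 1.705×10^-7 / 0.0181 = 276.1 N·m.
ω = 2π·391/60 = 40.95 rad/s, so P_max = T_max·ω = 1.131×10^4 W.

11300 W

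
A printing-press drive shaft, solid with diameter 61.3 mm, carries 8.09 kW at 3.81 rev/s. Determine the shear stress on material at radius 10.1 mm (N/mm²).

ω = 2π·3.81 = 23.94 rad/s, so T = P/ω = 8.09×10³ / 23.94 = 337.9 N·m.
J = πd⁴/32 = π(0.0613)⁴/32 = 1.386×10^-6 m⁴.
Shear stress varies linearly with radius: τ = T·r/J = 337.9 × 0.0101 / 1.386×10^-6 = 2.462×10^6 Pa.

2.46 N/mm²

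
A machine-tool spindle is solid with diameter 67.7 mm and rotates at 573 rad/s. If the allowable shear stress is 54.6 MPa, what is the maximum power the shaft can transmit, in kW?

J = πd⁴/32 = π(0.0677)⁴/32 = 2.062×10^-6 m⁴.
T_max = τ_allow·J/r = 5.46×10^7 × 2.062×10^-6 / 0.0338 = 3327 N·m.
ω = 573 rad/s, so P_max = T_max·ω = 1.906×10^6 W.

1910 kW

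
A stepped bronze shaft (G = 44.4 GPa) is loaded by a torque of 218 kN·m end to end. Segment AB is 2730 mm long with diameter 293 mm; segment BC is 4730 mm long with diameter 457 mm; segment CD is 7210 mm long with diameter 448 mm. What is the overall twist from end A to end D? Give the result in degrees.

1.89°

J_AB = π(0.293)⁴/32 = 7.24×10^-4 m⁴; J_BC = π(0.457)⁴/32 = 4.28×10^-3 m⁴; J_CD = π(0.448)⁴/32 = 3.95×10^-3 m⁴.
θ = (T/G)·Σ L_i/J_i = (218000/44.4×10⁹)·(2.73/7.24×10^-4 + 4.73/4.28×10^-3 + 7.21/3.95×10^-3) = 0.03290 rad.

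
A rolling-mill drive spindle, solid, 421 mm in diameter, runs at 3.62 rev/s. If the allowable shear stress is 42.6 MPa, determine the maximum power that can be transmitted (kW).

J = πd⁴/32 = π(0.421)⁴/32 = 3.084×10^-3 m⁴.
T_max = τ_allow·J/r = 4.26×10^7 × 3.084×10^-3 / 0.210 = 624100 N·m.
ω = 2π·3.62 = 22.75 rad/s, so P_max = T_max·ω = 1.420×10^7 W.

14200 kW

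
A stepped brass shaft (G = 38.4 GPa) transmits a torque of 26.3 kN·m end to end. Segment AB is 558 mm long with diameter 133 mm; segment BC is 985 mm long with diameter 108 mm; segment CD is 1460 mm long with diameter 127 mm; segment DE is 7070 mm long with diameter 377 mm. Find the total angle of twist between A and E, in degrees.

J_AB = π(0.133)⁴/32 = 3.07×10^-5 m⁴; J_BC = π(0.108)⁴/32 = 1.34×10^-5 m⁴; J_CD = π(0.127)⁴/32 = 2.55×10^-5 m⁴; J_DE = π(0.377)⁴/32 = 1.98×10^-3 m⁴.
θ = (T/G)·Σ L_i/J_i = (26300/38.4×10⁹)·(0.558/3.07×10^-5 + 0.985/1.34×10^-5 + 1.46/2.55×10^-5 + 7.07/1.98×10^-3) = 0.1045 rad.

5.99°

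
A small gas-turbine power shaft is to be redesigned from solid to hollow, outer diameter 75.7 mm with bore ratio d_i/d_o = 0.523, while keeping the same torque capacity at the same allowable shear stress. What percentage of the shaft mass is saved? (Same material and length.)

Equal τ_max and T ⇒ the solid shaft needs d_s³ = d_o³(1−k⁴), so d_s = 75.7·(1−0.523⁴)^(1/3) = 73.76 mm.
Area ratio A_h/A_s = d_o²(1−k²)/d_s² = (1−k²)/(1−k⁴)^(2/3) = 0.7651.
Mass saving = 1 − 0.7651 = 23.5 %.

23.5 %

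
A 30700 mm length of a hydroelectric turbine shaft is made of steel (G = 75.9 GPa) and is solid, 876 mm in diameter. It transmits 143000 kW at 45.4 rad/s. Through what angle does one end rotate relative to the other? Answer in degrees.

1.26°

ω = 45.4 rad/s, so T = P/ω = 143000×10³ / 45.40 = 3.150e6 N·m.
J = πd⁴/32 = π(0.876)⁴/32 = 0.05781 m⁴.
θ = T·L/(G·J) = 3.150e6 × 30.7 / (75.9×10⁹ × 0.05781) = 0.02204 rad.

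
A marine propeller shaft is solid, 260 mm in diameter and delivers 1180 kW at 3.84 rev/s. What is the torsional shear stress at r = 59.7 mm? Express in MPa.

6.51 MPa

ω = 2π·3.84 = 24.13 rad/s, so T = P/ω = 1180×10³ / 24.13 = 48910 N·m.
J = πd⁴/32 = π(0.260)⁴/32 = 4.486×10^-4 m⁴.
Shear stress varies linearly with radius: τ = T·r/J = 48910 × 0.0597 / 4.486×10^-4 = 6.508×10^6 Pa.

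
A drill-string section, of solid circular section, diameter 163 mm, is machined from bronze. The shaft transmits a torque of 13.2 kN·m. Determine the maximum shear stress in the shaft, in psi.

2250 psi

J = πd⁴/32 = π(0.163)⁴/32 = 6.930×10^-5 m⁴.
τ_max = T·r/J = 13200 × 0.0815 / 6.930×10^-5 = 1.552×10^7 Pa.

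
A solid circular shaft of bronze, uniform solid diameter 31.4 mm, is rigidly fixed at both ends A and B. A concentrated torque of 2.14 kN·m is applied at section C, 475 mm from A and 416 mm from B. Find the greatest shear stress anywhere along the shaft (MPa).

With uniform GJ and both ends fixed, compatibility θ_AC = θ_CB gives T_A·a = T_B·b, together with T_A + T_B = T₀.
T_A = T₀·b/(a+b) = 2140·416/891.0 = 999.1 N·m; T_B = 1141 N·m.
τ in each portion: τ_AC = 1.64×10^8 Pa, τ_CB = 1.88×10^8 Pa; maximum is in CB.
τ_max = T_CB·r/J = 1141·0.0157/9.54×10^-8 = 1.877×10^8 Pa.

188 MPa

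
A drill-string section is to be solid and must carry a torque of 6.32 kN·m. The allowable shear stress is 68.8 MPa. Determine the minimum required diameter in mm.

77.6 mm

For a solid shaft τ_max = 16T/(πd³), so d = (16T/(π τ_allow))^(1/3) = (16·6320/(π·6.88×10^7))^(1/3) = 0.07763 m.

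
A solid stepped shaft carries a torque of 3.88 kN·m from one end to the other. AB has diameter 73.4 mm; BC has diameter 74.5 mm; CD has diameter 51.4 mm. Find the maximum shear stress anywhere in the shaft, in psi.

Under the same torque, τ_max = 16T/(πd³) is largest where d is smallest — segment CD (d = 51.4 mm).
τ_max = 16·3880/(π·(0.0514)³) = 1.455×10^8 Pa.

21100 psi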